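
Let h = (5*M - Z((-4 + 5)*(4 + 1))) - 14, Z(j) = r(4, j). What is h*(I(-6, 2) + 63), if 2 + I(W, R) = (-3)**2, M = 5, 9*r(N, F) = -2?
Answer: 7070/9 ≈ 785.56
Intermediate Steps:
r(N, F) = -2/9 (r(N, F) = (1/9)*(-2) = -2/9)
Z(j) = -2/9
I(W, R) = 7 (I(W, R) = -2 + (-3)**2 = -2 + 9 = 7)
h = 101/9 (h = (5*5 - 1*(-2/9)) - 14 = (25 + 2/9) - 14 = 227/9 - 14 = 101/9 ≈ 11.222)
h*(I(-6, 2) + 63) = 101*(7 + 63)/9 = (101/9)*70 = 7070/9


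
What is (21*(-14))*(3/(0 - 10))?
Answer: 441/5 ≈ 88.200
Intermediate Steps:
(21*(-14))*(3/(0 - 10)) = -294*3/(-10) = -(-147)*3/5 = -294*(-3/10) = 441/5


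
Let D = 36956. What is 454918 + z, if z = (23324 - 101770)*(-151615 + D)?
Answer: 8994994832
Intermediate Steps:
z = 8994539914 (z = (23324 - 101770)*(-151615 + 36956) = -78446*(-114659) = 8994539914)
454918 + z = 454918 + 8994539914 = 8994994832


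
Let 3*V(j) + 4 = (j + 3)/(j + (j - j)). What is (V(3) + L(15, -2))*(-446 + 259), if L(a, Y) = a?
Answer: -8041/3 ≈ -2680.3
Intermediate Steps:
V(j) = -4/3 + (3 + j)/(3*j) (V(j) = -4/3 + ((j + 3)/(j + (j - j)))/3 = -4/3 + ((3 + j)/(j + 0))/3 = -4/3 + ((3 + j)/j)/3 = -4/3 + (3 + j)/(3*j))
(V(3) + L(15, -2))*(-446 + 259) = ((1 - 1*3)/3 + 15)*(-446 + 259) = ((1 - 3)/3 + 15)*(-187) = ((⅓)*(-2) + 15)*(-187) = (-⅔ + 15)*(-187) = (43/3)*(-187) = -8041/3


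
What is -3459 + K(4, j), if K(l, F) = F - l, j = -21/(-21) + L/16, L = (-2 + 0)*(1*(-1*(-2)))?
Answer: -13849/4 ≈ -3462.3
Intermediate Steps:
L = -4 (L = -2*2 = -4)
j = ¾ (j = -21/(-21) - 4/16 = -21*(-1/21) - 4*1/16 = 1 - ¼ = ¾ ≈ 0.75000)
-3459 + K(4, j) = -3459 + (¾ - 1*4) = -3459 + (¾ - 4) = -3459 - 13/4 = -13849/4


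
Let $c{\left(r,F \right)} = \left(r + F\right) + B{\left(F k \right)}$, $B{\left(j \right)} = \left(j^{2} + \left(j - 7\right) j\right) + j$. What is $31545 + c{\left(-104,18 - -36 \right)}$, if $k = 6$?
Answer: $239503$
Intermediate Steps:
$B{\left(j \right)} = j + j^{2} + j \left(-7 + j\right)$ ($B{\left(j \right)} = \left(j^{2} + \left(-7 + j\right) j\right) + j = \left(j^{2} + j \left(-7 + j\right)\right) + j = j + j^{2} + j \left(-7 + j\right)$)
$c{\left(r,F \right)} = F + r + 12 F \left(-3 + 6 F\right)$ ($c{\left(r,F \right)} = \left(r + F\right) + 2 F 6 \left(-3 + F 6\right) = \left(F + r\right) + 2 \cdot 6 F \left(-3 + 6 F\right) = \left(F + r\right) + 12 F \left(-3 + 6 F\right) = F + r + 12 F \left(-3 + 6 F\right)$)
$31545 + c{\left(-104,18 - -36 \right)} = 31545 - \left(104 - 72 \left(18 - -36\right)^{2} + 35 \left(18 - -36\right)\right) = 31545 - \left(104 - 72 \left(18 + 36\right)^{2} + 35 \left(18 + 36\right)\right) = 31545 - \left(1994 - 209952\right) = 31545 - -207958 = 31545 + 207958 = 239503$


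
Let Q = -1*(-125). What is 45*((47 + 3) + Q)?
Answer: 7875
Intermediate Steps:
Q = 125
45*((47 + 3) + Q) = 45*((47 + 3) + 125) = 45*(50 + 125) = 45*175 = 7875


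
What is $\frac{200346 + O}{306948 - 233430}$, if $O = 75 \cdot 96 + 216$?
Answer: $\frac{34627}{12253} \approx 2.826$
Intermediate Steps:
$O = 7416$ ($O = 7200 + 216 = 7416$)
$\frac{200346 + O}{306948 - 233430} = \frac{200346 + 7416}{306948 - 233430} = \frac{207762}{73518} = 207762 \cdot \frac{1}{73518} = \frac{34627}{12253}$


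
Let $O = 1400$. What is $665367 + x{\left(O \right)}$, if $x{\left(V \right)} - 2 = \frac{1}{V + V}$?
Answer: $\frac{1863033201}{2800} \approx 6.6537 \cdot 10^{5}$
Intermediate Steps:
$x{\left(V \right)} = 2 + \frac{1}{2 V}$ ($x{\left(V \right)} = 2 + \frac{1}{V + V} = 2 + \frac{1}{2 V}$)
$665367 + x{\left(O \right)} = 665367 + \left(2 + \frac{1}{2 \cdot 1400}\right) = 665367 + \left(2 + \frac{1}{2} \cdot \frac{1}{1400}\right) = 665367 + \left(2 + \frac{1}{2800}\right) = 665367 + \frac{5601}{2800} = \frac{1863033201}{2800}$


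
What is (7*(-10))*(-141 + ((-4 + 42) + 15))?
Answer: 6160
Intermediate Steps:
(7*(-10))*(-141 + ((-4 + 42) + 15)) = -70*(-141 + (38 + 15)) = -70*(-141 + 53) = -70*(-88) = 6160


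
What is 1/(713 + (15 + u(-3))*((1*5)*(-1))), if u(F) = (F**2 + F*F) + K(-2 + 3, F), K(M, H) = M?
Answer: 1/543 ≈ 0.0018416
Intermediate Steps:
u(F) = 1 + 2*F**2 (u(F) = (F**2 + F*F) + (-2 + 3) = (F**2 + F**2) + 1 = 2*F**2 + 1 = 1 + 2*F**2)
1/(713 + (15 + u(-3))*((1*5)*(-1))) = 1/(713 + (15 + (1 + 2*(-3)**2))*((1*5)*(-1))) = 1/(713 + (15 + (1 + 2*9))*(5*(-1))) = 1/(713 + (15 + (1 + 18))*(-5)) = 1/(713 + (15 + 19)*(-5)) = 1/(713 + 34*(-5)) = 1/(713 - 170) = 1/543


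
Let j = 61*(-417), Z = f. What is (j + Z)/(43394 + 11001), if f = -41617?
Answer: -67054/54395 ≈ -1.2327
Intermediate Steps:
Z = -41617
j = -25437
(j + Z)/(43394 + 11001) = (-25437 - 41617)/(43394 + 11001) = -67054/54395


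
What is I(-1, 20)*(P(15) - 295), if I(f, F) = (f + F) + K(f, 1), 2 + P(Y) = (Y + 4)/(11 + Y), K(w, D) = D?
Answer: -77030/13 ≈ -5925.4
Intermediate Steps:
P(Y) = -2 + (4 + Y)/(11 + Y) (P(Y) = -2 + (Y + 4)/(11 + Y) = -2 + (4 + Y)/(11 + Y))
I(f, F) = 1 + F + f (I(f, F) = (f + F) + 1 = (F + f) + 1 = 1 + F + f)
I(-1, 20)*(P(15) - 295) = (1 + 20 - 1)*((-18 - 1*15)/(11 + 15) - 295) = 20*((-18 - 15)/26 - 295) = 20*((1/26)*(-33) - 295) = 20*(-33/26 - 295) = 20*(-7703/26) = -77030/13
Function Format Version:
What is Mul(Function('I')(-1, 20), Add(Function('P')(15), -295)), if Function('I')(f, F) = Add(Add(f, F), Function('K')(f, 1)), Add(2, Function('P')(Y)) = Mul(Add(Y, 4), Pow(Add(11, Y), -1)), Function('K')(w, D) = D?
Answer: Rational(-77030, 13) ≈ -5925.4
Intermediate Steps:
Function('P')(Y) = Add(-2, Mul(Pow(Add(11, Y), -1), Add(4, Y))) (Function('P')(Y) = Add(-2, Mul(Add(Y, 4), Pow(Add(11, Y), -1))) = Add(-2, Mul(Add(4, Y), Pow(Add(11, Y), -1))) = Add(-2, Mul(Pow(Add(11, Y), -1), Add(4, Y))))
Function('I')(f, F) = Add(1, F, f) (Function('I')(f, F) = Add(Add(f, F), 1) = Add(Add(F, f), 1) = Add(1, F, f))
Mul(Function('I')(-1, 20), Add(Function('P')(15), -295)) = Mul(Add(1, 20, -1), Add(Mul(Pow(Add(11, 15), -1), Add(-18, Mul(-1, 15))), -295)) = Mul(20, Add(Mul(Pow(26, -1), Add(-18, -15)), -295)) = Mul(20, Add(Mul(Rational(1, 26), -33), -295)) = Mul(20, Add(Rational(-33, 26), -295)) = Mul(20, Rational(-7703, 26)) = Rational(-77030, 13)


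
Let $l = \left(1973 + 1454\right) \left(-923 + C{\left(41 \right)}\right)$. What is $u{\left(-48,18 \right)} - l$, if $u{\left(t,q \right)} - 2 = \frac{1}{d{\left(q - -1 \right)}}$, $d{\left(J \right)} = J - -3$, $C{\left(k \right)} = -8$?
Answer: $\frac{70191859}{22} \approx 3.1905 \cdot 10^{6}$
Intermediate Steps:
$d{\left(J \right)} = 3 + J$ ($d{\left(J \right)} = J + 3 = 3 + J$)
$u{\left(t,q \right)} = 2 + \frac{1}{4 + q}$ ($u{\left(t,q \right)} = 2 + \frac{1}{3 + \left(q - -1\right)} = 2 + \frac{1}{3 + \left(q + 1\right)} = 2 + \frac{1}{3 + \left(1 + q\right)} = 2 + \frac{1}{4 + q}$)
$l = -3190537$ ($l = \left(1973 + 1454\right) \left(-923 - 8\right) = 3427 \left(-931\right) = -3190537$)
$u{\left(-48,18 \right)} - l = \frac{9 + 2 \cdot 18}{4 + 18} - -3190537 = \frac{9 + 36}{22} + 3190537 = \frac{1}{22} \cdot 45 + 3190537 = \frac{45}{22} + 3190537 = \frac{70191859}{22}$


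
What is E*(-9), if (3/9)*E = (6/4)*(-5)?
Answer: 405/2 ≈ 202.50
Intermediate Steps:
E = -45/2 (E = 3*((6/4)*(-5)) = 3*((6*(¼))*(-5)) = 3*((3/2)*(-5)) = 3*(-15/2) = -45/2 ≈ -22.500)
E*(-9) = -45/2*(-9) = 405/2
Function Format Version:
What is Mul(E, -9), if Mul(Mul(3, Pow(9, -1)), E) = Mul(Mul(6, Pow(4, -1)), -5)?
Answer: Rational(405, 2) ≈ 202.50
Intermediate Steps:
E = Rational(-45, 2) (E = Mul(3, Mul(Mul(6, Pow(4, -1)), -5)) = Mul(3, Mul(Mul(6, Rational(1, 4)), -5)) = Mul(3, Mul(Rational(3, 2), -5)) = Mul(3, Rational(-15, 2)) = Rational(-45, 2) ≈ -22.500)
Mul(E, -9) = Mul(Rational(-45, 2), -9) = Rational(405, 2)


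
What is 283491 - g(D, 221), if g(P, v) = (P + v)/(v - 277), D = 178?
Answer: 2267985/8 ≈ 2.8350e+5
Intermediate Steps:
g(P, v) = (P + v)/(-277 + v)
283491 - g(D, 221) = 283491 - (178 + 221)/(-277 + 221) = 283491 - 399/(-56) = 283491 - (-1)*399/56 = 283491 - 1*(-57/8) = 283491 + 57/8 = 2267985/8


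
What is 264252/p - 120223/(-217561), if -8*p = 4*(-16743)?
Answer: 38998250811/1214207941 ≈ 32.118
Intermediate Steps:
p = 16743/2 (p = -(-16743)/2 = -1/8*(-66972) = 16743/2 ≈ 8371.5)
264252/p - 120223/(-217561) = 264252/(16743/2) - 120223/(-217561) = 264252*(2/16743) - 120223*(-1/217561) = 176168/5581 + 120223/217561 = 38998250811/1214207941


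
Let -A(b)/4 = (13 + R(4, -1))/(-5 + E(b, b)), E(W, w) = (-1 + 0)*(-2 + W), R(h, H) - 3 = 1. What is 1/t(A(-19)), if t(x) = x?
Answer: -4/17 ≈ -0.23529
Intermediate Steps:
R(h, H) = 4 (R(h, H) = 3 + 1 = 4)
E(W, w) = 2 - W (E(W, w) = -(-2 + W) = 2 - W)
A(b) = -68/(-3 - b) (A(b) = -4*(13 + 4)/(-5 + (2 - b)) = -68/(-3 - b))
1/t(A(-19)) = 1/(68/(3 - 19)) = 1/(68/(-16)) = 1/(68*(-1/16)) = 1/(-17/4) = -4/17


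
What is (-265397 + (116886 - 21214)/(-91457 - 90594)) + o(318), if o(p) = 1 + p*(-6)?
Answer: -48663056176/182051 ≈ -2.6730e+5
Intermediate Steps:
o(p) = 1 - 6*p
(-265397 + (116886 - 21214)/(-91457 - 90594)) + o(318) = (-265397 + (116886 - 21214)/(-91457 - 90594)) + (1 - 6*318) = (-265397 + 95672/(-182051)) + (1 - 1908) = (-265397 + 95672*(-1/182051)) - 1907 = (-265397 - 95672/182051) - 1907 = -48315884919/182051 - 1907 = -48663056176/182051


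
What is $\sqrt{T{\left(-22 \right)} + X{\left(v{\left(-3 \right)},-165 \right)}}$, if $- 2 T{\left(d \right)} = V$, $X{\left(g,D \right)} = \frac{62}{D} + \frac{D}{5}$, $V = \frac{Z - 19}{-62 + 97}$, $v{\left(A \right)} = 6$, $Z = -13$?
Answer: $\frac{i \sqrt{43914255}}{1155} \approx 5.7375 i$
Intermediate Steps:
$V = - \frac{32}{35}$ ($V = \frac{-13 - 19}{-62 + 97} = - \frac{32}{35} \approx -0.91429$)
$X{\left(g,D \right)} = \frac{62}{D} + \frac{D}{5}$ ($X{\left(g,D \right)} = \frac{62}{D} + D \frac{1}{5} = \frac{62}{D} + \frac{D}{5}$)
$T{\left(d \right)} = \frac{16}{35}$ ($T{\left(d \right)} = \left(- \frac{1}{2}\right) \left(- \frac{32}{35}\right) = \frac{16}{35}$)
$\sqrt{T{\left(-22 \right)} + X{\left(v{\left(-3 \right)},-165 \right)}} = \sqrt{\frac{16}{35} + \left(\frac{62}{-165} + \frac{1}{5} \left(-165\right)\right)} = \sqrt{\frac{16}{35} + \left(62 \left(- \frac{1}{165}\right) - 33\right)} = \sqrt{\frac{16}{35} - \frac{5507}{165}} = \sqrt{- \frac{38021}{1155}} = \frac{i \sqrt{43914255}}{1155}$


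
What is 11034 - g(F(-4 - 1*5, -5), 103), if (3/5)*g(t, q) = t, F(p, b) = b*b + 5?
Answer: 10984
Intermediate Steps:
F(p, b) = 5 + b**2 (F(p, b) = b**2 + 5 = 5 + b**2)
g(t, q) = 5*t/3
11034 - g(F(-4 - 1*5, -5), 103) = 11034 - 5*(5 + (-5)**2)/3 = 11034 - 5*(5 + 25)/3 = 11034 - 5*30/3 = 11034 - 1*50 = 11034 - 50 = 10984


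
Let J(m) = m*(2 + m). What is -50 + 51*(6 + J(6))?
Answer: 2704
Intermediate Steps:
-50 + 51*(6 + J(6)) = -50 + 51*(6 + 6*(2 + 6)) = -50 + 51*(6 + 6*8) = -50 + 51*(6 + 48) = -50 + 51*54 = -50 + 2754 = 2704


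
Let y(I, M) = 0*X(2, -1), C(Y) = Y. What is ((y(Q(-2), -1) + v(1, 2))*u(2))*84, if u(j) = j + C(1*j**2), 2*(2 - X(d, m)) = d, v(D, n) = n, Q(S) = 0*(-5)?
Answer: 1008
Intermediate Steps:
Q(S) = 0
X(d, m) = 2 - d/2
y(I, M) = 0 (y(I, M) = 0*(2 - 1/2*2) = 0*(2 - 1) = 0*1 = 0)
u(j) = j + j**2 (u(j) = j + 1*j**2 = j + j**2)
((y(Q(-2), -1) + v(1, 2))*u(2))*84 = ((0 + 2)*(2*(1 + 2)))*84 = (2*(2*3))*84 = (2*6)*84 = 12*84 = 1008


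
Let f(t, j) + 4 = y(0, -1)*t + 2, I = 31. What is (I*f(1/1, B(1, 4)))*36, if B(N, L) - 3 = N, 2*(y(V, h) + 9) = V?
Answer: -12276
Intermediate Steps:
y(V, h) = -9 + V/2
B(N, L) = 3 + N
f(t, j) = -2 - 9*t (f(t, j) = -4 + ((-9 + (1/2)*0)*t + 2) = -4 + ((-9 + 0)*t + 2) = -4 + (-9*t + 2) = -4 + (2 - 9*t) = -2 - 9*t)
(I*f(1/1, B(1, 4)))*36 = (31*(-2 - 9/1))*36 = (31*(-2 - 9*1))*36 = (31*(-2 - 9))*36 = (31*(-11))*36 = -341*36 = -12276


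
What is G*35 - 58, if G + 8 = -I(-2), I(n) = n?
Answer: -268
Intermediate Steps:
G = -6 (G = -8 - 1*(-2) = -8 + 2 = -6)
G*35 - 58 = -6*35 - 58 = -210 - 58 = -268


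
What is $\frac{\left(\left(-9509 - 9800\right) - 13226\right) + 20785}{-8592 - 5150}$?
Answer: $\frac{5875}{6871} \approx 0.85504$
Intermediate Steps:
$\frac{\left(\left(-9509 - 9800\right) - 13226\right) + 20785}{-8592 - 5150} = \frac{\left(-19309 - 13226\right) + 20785}{-13742} = \left(-32535 + 20785\right) \left(- \frac{1}{13742}\right) = \left(-11750\right) \left(- \frac{1}{13742}\right) = \frac{5875}{6871}$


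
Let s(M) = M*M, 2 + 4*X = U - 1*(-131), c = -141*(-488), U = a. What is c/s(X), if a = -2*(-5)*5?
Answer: 1100928/32041 ≈ 34.360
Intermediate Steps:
a = 50 (a = 10*5 = 50)
U = 50
c = 68808
X = 179/4 (X = -1/2 + (50 - 1*(-131))/4 = -1/2 + (50 + 131)/4 = -1/2 + (1/4)*181 = -1/2 + 181/4 = 179/4 ≈ 44.750)
s(M) = M**2
c/s(X) = 68808/((179/4)**2) = 68808/(32041/16) = 68808*(16/32041) = 1100928/32041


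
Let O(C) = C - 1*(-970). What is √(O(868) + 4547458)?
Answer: 4*√284331 ≈ 2132.9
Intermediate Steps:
O(C) = 970 + C (O(C) = C + 970 = 970 + C)
√(O(868) + 4547458) = √((970 + 868) + 4547458) = √(1838 + 4547458) = √4549296 = 4*√284331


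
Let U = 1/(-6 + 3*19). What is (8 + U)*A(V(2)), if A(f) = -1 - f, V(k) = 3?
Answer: -1636/51 ≈ -32.078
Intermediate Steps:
U = 1/51 (U = 1/(-6 + 57) = 1/51 ≈ 0.019608)
(8 + U)*A(V(2)) = (8 + 1/51)*(-1 - 1*3) = 409*(-1 - 3)/51 = (409/51)*(-4) = -1636/51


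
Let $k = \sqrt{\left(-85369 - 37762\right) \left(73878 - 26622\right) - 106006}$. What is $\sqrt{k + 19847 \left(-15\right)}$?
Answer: $\sqrt{-297705 + i \sqrt{5818784542}} \approx 69.345 + 550.01 i$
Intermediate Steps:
$k = i \sqrt{5818784542}$ ($k = \sqrt{\left(-123131\right) 47256 - 106006} = \sqrt{-5818678536 - 106006} = \sqrt{-5818784542} = i \sqrt{5818784542} \approx 76281.0 i$)
$\sqrt{k + 19847 \left(-15\right)} = \sqrt{i \sqrt{5818784542} + 19847 \left(-15\right)} = \sqrt{i \sqrt{5818784542} - 297705} = \sqrt{-297705 + i \sqrt{5818784542}}$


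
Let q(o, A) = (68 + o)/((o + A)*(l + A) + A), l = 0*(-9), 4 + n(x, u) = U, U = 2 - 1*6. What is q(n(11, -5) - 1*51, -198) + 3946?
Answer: 22223873/5632 ≈ 3946.0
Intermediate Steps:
U = -4 (U = 2 - 6 = -4)
n(x, u) = -8 (n(x, u) = -4 - 4 = -8)
l = 0
q(o, A) = (68 + o)/(A + A*(A + o)) (q(o, A) = (68 + o)/((o + A)*(0 + A) + A) = (68 + o)/((A + o)*A + A) = (68 + o)/(A*(A + o) + A) = (68 + o)/(A + A*(A + o)))
q(n(11, -5) - 1*51, -198) + 3946 = (68 + (-8 - 1*51))/((-198)*(1 - 198 + (-8 - 1*51))) + 3946 = -(68 + (-8 - 51))/(198*(1 - 198 + (-8 - 51))) + 3946 = -(68 - 59)/(198*(1 - 198 - 59)) + 3946 = -1/198*9/(-256) + 3946 = -1/198*(-1/256)*9 + 3946 = 1/5632 + 3946 = 22223873/5632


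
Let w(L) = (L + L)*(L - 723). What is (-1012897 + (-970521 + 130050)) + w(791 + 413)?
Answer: -695120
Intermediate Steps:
w(L) = 2*L*(-723 + L) (w(L) = (2*L)*(-723 + L) = 2*L*(-723 + L))
(-1012897 + (-970521 + 130050)) + w(791 + 413) = (-1012897 + (-970521 + 130050)) + 2*(791 + 413)*(-723 + (791 + 413)) = (-1012897 - 840471) + 2*1204*(-723 + 1204) = -1853368 + 2*1204*481 = -1853368 + 1158248 = -695120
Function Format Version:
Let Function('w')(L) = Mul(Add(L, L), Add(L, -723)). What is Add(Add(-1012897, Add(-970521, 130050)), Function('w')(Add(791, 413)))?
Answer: -695120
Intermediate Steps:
Function('w')(L) = Mul(2, L, Add(-723, L)) (Function('w')(L) = Mul(Mul(2, L), Add(-723, L)) = Mul(2, L, Add(-723, L)))
Add(Add(-1012897, Add(-970521, 130050)), Function('w')(Add(791, 413))) = Add(Add(-1012897, Add(-970521, 130050)), Mul(2, Add(791, 413), Add(-723, Add(791, 413)))) = Add(Add(-1012897, -840471), Mul(2, 1204, Add(-723, 1204))) = Add(-1853368, Mul(2, 1204, 481)) = Add(-1853368, 1158248) = -695120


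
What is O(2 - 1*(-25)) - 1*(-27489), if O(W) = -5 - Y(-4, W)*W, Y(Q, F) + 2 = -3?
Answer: 27619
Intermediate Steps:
Y(Q, F) = -5 (Y(Q, F) = -2 - 3 = -5)
O(W) = -5 + 5*W (O(W) = -5 - (-5)*W = -5 + 5*W)
O(2 - 1*(-25)) - 1*(-27489) = (-5 + 5*(2 - 1*(-25))) - 1*(-27489) = (-5 + 5*(2 + 25)) + 27489 = (-5 + 5*27) + 27489 = (-5 + 135) + 27489 = 130 + 27489 = 27619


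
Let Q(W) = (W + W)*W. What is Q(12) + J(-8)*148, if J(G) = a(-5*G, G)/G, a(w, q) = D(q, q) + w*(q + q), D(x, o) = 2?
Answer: 12091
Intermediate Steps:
Q(W) = 2*W² (Q(W) = (2*W)*W = 2*W²)
a(w, q) = 2 + 2*q*w (a(w, q) = 2 + w*(q + q) = 2 + w*(2*q) = 2 + 2*q*w)
J(G) = (2 - 10*G²)/G (J(G) = (2 + 2*G*(-5*G))/G = (2 - 10*G²)/G)
Q(12) + J(-8)*148 = 2*12² + (-10*(-8) + 2/(-8))*148 = 2*144 + (80 + 2*(-⅛))*148 = 288 + (80 - ¼)*148 = 288 + (319/4)*148 = 288 + 11803 = 12091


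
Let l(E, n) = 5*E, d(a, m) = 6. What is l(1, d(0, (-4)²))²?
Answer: 25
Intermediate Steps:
l(1, d(0, (-4)²))² = (5*1)² = 5² = 25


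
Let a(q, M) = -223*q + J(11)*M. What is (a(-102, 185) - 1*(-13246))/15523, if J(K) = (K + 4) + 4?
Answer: 39507/15523 ≈ 2.5451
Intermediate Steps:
J(K) = 8 + K (J(K) = (4 + K) + 4 = 8 + K)
a(q, M) = -223*q + 19*M (a(q, M) = -223*q + (8 + 11)*M = -223*q + 19*M)
(a(-102, 185) - 1*(-13246))/15523 = ((-223*(-102) + 19*185) - 1*(-13246))/15523 = ((22746 + 3515) + 13246)*(1/15523) = (26261 + 13246)*(1/15523) = 39507*(1/15523) = 39507/15523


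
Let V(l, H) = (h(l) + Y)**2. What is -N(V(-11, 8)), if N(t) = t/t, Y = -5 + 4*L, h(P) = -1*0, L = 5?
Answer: -1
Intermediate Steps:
h(P) = 0
Y = 15 (Y = -5 + 4*5 = -5 + 20 = 15)
V(l, H) = 225 (V(l, H) = (0 + 15)**2 = 15**2 = 225)
N(t) = 1
-N(V(-11, 8)) = -1*1 = -1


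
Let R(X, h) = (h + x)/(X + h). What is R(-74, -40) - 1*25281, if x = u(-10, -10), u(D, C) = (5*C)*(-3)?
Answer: -1441072/57 ≈ -25282.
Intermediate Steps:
u(D, C) = -15*C
x = 150 (x = -15*(-10) = 150)
R(X, h) = (150 + h)/(X + h) (R(X, h) = (h + 150)/(X + h) = (150 + h)/(X + h))
R(-74, -40) - 1*25281 = (150 - 40)/(-74 - 40) - 1*25281 = 110/(-114) - 25281 = -1/114*110 - 25281 = -55/57 - 25281 = -1441072/57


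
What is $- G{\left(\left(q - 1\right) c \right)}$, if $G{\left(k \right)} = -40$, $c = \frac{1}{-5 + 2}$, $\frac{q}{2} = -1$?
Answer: $40$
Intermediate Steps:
$q = -2$ ($q = 2 \left(-1\right) = -2$)
$c = - \frac{1}{3}$ ($c = \frac{1}{-3} = - \frac{1}{3} \approx -0.33333$)
$- G{\left(\left(q - 1\right) c \right)} = \left(-1\right) \left(-40\right) = 40$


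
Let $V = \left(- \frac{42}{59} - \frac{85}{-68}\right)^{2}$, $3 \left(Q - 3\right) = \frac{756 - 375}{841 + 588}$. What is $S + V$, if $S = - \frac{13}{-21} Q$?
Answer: $\frac{3679963033}{1671381264} \approx 2.2017$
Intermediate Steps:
$Q = \frac{4414}{1429}$ ($Q = 3 + \frac{\left(756 - 375\right) \frac{1}{841 + 588}}{3} = 3 + \frac{381 \cdot \frac{1}{1429}}{3} = 3 + \frac{1}{3} \cdot \frac{381}{1429} = 3 + \frac{127}{1429} = \frac{4414}{1429} \approx 3.0889$)
$V = \frac{16129}{55696}$ ($V = \left(\left(-42\right) \frac{1}{59} - - \frac{5}{4}\right)^{2} = \left(- \frac{42}{59} + \frac{5}{4}\right)^{2} = \left(\frac{127}{236}\right)^{2} = \frac{16129}{55696} \approx 0.28959$)
$S = \frac{57382}{30009}$ ($S = - \frac{13}{-21} \cdot \frac{4414}{1429} = \left(-13\right) \left(- \frac{1}{21}\right) \frac{4414}{1429} = \frac{13}{21} \cdot \frac{4414}{1429} = \frac{57382}{30009} \approx 1.9122$)
$S + V = \frac{57382}{30009} + \frac{16129}{55696} = \frac{3679963033}{1671381264}$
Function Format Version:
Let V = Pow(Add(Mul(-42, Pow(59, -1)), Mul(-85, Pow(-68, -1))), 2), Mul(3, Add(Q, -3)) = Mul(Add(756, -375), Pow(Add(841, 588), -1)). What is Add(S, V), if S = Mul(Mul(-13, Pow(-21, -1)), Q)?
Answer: Rational(3679963033, 1671381264) ≈ 2.2017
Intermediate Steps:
Q = Rational(4414, 1429) (Q = Add(3, Mul(Rational(1, 3), Mul(Add(756, -375), Pow(Add(841, 588), -1)))) = Add(3, Mul(Rational(1, 3), Mul(381, Pow(1429, -1)))) = Add(3, Mul(Rational(1, 3), Mul(381, Rational(1, 1429)))) = Add(3, Mul(Rational(1, 3), Rational(381, 1429))) = Add(3, Rational(127, 1429)) = Rational(4414, 1429) ≈ 3.0889)
V = Rational(16129, 55696) (V = Pow(Add(Mul(-42, Rational(1, 59)), Mul(-85, Rational(-1, 68))), 2) = Pow(Add(Rational(-42, 59), Rational(5, 4)), 2) = Pow(Rational(127, 236), 2) = Rational(16129, 55696) ≈ 0.28959)
S = Rational(57382, 30009) (S = Mul(Mul(-13, Pow(-21, -1)), Rational(4414, 1429)) = Mul(Mul(-13, Rational(-1, 21)), Rational(4414, 1429)) = Mul(Rational(13, 21), Rational(4414, 1429)) = Rational(57382, 30009) ≈ 1.9122)
Add(S, V) = Add(Rational(57382, 30009), Rational(16129, 55696)) = Rational(3679963033, 1671381264)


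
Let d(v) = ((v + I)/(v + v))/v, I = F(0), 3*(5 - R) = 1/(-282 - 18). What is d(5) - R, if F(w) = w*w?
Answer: -4411/900 ≈ -4.9011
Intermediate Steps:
F(w) = w²
R = 4501/900 (R = 5 - 1/(3*(-282 - 18)) = 5 - ⅓/(-300) = 5 - ⅓*(-1/300) = 5 + 1/900 = 4501/900 ≈ 5.0011)
I = 0 (I = 0² = 0)
d(v) = 1/(2*v) (d(v) = ((v + 0)/(v + v))/v = (v/((2*v)))/v = (v*(1/(2*v)))/v = 1/(2*v))
d(5) - R = (½)/5 - 1*4501/900 = (½)*(⅕) - 4501/900 = ⅒ - 4501/900 = -4411/900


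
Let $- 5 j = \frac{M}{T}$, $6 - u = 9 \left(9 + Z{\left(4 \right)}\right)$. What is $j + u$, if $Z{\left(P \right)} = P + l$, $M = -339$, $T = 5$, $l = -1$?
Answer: $- \frac{2211}{25} \approx -88.44$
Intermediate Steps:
$Z{\left(P \right)} = -1 + P$ ($Z{\left(P \right)} = P - 1 = -1 + P$)
$u = -102$ ($u = 6 - 9 \left(9 + \left(-1 + 4\right)\right) = 6 - 9 \left(9 + 3\right) = 6 - 9 \cdot 12 = 6 - 108 = -102$)
$j = \frac{339}{25}$ ($j = - \frac{\left(-339\right) \frac{1}{5}}{5} = \left(- \frac{1}{5}\right) \left(- \frac{339}{5}\right) = \frac{339}{25} \approx 13.56$)
$j + u = \frac{339}{25} - 102 = - \frac{2211}{25}$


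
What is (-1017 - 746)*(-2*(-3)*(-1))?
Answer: 10578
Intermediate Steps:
(-1017 - 746)*(-2*(-3)*(-1)) = -10578*(-1) = -1763*(-6) = 10578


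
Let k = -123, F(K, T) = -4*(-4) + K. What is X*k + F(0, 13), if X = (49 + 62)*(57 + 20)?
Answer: -1051265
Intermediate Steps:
F(K, T) = 16 + K
X = 8547 (X = 111*77 = 8547)
X*k + F(0, 13) = 8547*(-123) + (16 + 0) = -1051281 + 16 = -1051265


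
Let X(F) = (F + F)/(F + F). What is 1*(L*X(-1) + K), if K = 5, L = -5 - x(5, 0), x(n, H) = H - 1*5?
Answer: 5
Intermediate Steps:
x(n, H) = -5 + H (x(n, H) = H - 5 = -5 + H)
L = 0 (L = -5 - (-5 + 0) = -5 - 1*(-5) = -5 + 5 = 0)
X(F) = 1 (X(F) = (2*F)/((2*F)) = (2*F)*(1/(2*F)) = 1)
1*(L*X(-1) + K) = 1*(0*1 + 5) = 1*(0 + 5) = 1*5 = 5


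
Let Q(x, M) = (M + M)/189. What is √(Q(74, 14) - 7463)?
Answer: I*√604491/9 ≈ 86.388*I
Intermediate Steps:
Q(x, M) = 2*M/189 (Q(x, M) = (2*M)*(1/189) = 2*M/189)
√(Q(74, 14) - 7463) = √((2/189)*14 - 7463) = √(4/27 - 7463) = √(-201497/27) = I*√604491/9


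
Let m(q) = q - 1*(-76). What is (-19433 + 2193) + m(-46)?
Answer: -17210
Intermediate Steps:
m(q) = 76 + q (m(q) = q + 76 = 76 + q)
(-19433 + 2193) + m(-46) = (-19433 + 2193) + (76 - 46) = -17240 + 30 = -17210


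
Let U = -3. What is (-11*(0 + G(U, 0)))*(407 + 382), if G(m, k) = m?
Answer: 26037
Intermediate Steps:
(-11*(0 + G(U, 0)))*(407 + 382) = (-11*(0 - 3))*(407 + 382) = -11*(-3)*789 = 33*789 = 26037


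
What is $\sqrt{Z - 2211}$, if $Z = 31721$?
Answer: $\sqrt{29510} \approx 171.78$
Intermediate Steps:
$\sqrt{Z - 2211} = \sqrt{31721 - 2211} = \sqrt{29510}$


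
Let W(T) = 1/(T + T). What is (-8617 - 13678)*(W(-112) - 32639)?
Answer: 23285971345/32 ≈ 7.2769e+8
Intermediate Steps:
W(T) = 1/(2*T)
(-8617 - 13678)*(W(-112) - 32639) = (-8617 - 13678)*((1/2)/(-112) - 32639) = -22295*((1/2)*(-1/112) - 32639) = -22295*(-1/224 - 32639) = -22295*(-7311137/224) = 23285971345/32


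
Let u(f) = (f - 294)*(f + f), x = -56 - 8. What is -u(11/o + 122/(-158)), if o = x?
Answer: -7117674201/12781568 ≈ -556.87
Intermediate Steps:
x = -64
o = -64
u(f) = 2*f*(-294 + f) (u(f) = (-294 + f)*(2*f) = 2*f*(-294 + f))
-u(11/o + 122/(-158)) = -2*(11/(-64) + 122/(-158))*(-294 + (11/(-64) + 122/(-158))) = -2*(11*(-1/64) + 122*(-1/158))*(-294 + (11*(-1/64) + 122*(-1/158))) = -2*(-11/64 - 61/79)*(-294 + (-11/64 - 61/79)) = -2*(-4773)*(-294 - 4773/5056)/5056 = -2*(-4773)*(-1491237)/(5056*5056) = -1*7117674201/12781568 = -7117674201/12781568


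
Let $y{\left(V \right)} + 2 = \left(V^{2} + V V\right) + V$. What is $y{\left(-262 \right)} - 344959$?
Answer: $-207935$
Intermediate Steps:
$y{\left(V \right)} = -2 + V + 2 V^{2}$ ($y{\left(V \right)} = -2 + \left(\left(V^{2} + V V\right) + V\right) = -2 + \left(\left(V^{2} + V^{2}\right) + V\right) = -2 + \left(2 V^{2} + V\right) = -2 + \left(V + 2 V^{2}\right) = -2 + V + 2 V^{2}$)
$y{\left(-262 \right)} - 344959 = \left(-2 - 262 + 2 \left(-262\right)^{2}\right) - 344959 = \left(-2 - 262 + 2 \cdot 68644\right) - 344959 = \left(-2 - 262 + 137288\right) - 344959 = 137024 - 344959 = -207935$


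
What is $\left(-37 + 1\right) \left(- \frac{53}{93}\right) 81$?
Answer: $\frac{51516}{31} \approx 1661.8$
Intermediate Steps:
$\left(-37 + 1\right) \left(- \frac{53}{93}\right) 81 = - 36 \left(\left(-53\right) \frac{1}{93}\right) 81 = \left(-36\right) \left(- \frac{53}{93}\right) 81 = \frac{636}{31} \cdot 81 = \frac{51516}{31}$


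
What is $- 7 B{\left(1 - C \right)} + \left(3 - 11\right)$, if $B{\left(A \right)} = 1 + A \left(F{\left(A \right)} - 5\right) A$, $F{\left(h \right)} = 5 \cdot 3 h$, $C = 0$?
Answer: $-85$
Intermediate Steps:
$F{\left(h \right)} = 15 h$
$B{\left(A \right)} = 1 + A^{2} \left(-5 + 15 A\right)$ ($B{\left(A \right)} = 1 + A \left(15 A - 5\right) A = 1 + A \left(-5 + 15 A\right) A = 1 + A A \left(-5 + 15 A\right) = 1 + A^{2} \left(-5 + 15 A\right)$)
$- 7 B{\left(1 - C \right)} + \left(3 - 11\right) = - 7 \left(1 - 5 \left(1 - 0\right)^{2} + 15 \left(1 - 0\right)^{3}\right) + \left(3 - 11\right) = - 7 \left(1 - 5 \left(1 + 0\right)^{2} + 15 \left(1 + 0\right)^{3}\right) - 8 = - 7 \left(1 - 5 \cdot 1^{2} + 15 \cdot 1^{3}\right) - 8 = - 7 \left(1 - 5 + 15 \cdot 1\right) - 8 = - 7 \left(1 - 5 + 15\right) - 8 = \left(-7\right) 11 - 8 = -77 - 8 = -85$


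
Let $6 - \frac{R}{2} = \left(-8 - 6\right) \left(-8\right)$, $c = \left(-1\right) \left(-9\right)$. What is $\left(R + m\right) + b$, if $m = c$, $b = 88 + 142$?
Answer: $27$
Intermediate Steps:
$b = 230$
$c = 9$
$m = 9$
$R = -212$ ($R = 12 - 2 \left(-8 - 6\right) \left(-8\right) = 12 - 2 \left(\left(-14\right) \left(-8\right)\right) = 12 - 224 = -212$)
$\left(R + m\right) + b = \left(-212 + 9\right) + 230 = -203 + 230 = 27$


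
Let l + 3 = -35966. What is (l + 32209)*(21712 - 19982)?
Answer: -6504800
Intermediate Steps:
l = -35969 (l = -3 - 35966 = -35969)
(l + 32209)*(21712 - 19982) = (-35969 + 32209)*(21712 - 19982) = -3760*1730 = -6504800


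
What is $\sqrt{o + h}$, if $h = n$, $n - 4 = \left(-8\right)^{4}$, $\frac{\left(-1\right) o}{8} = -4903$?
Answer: $2 \sqrt{10831} \approx 208.14$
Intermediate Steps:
$o = 39224$ ($o = \left(-8\right) \left(-4903\right) = 39224$)
$n = 4100$ ($n = 4 + \left(-8\right)^{4} = 4 + 4096 = 4100$)
$h = 4100$
$\sqrt{o + h} = \sqrt{39224 + 4100} = \sqrt{43324} = 2 \sqrt{10831}$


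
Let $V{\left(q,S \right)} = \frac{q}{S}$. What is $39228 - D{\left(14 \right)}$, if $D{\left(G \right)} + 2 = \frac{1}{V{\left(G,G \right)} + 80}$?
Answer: $\frac{3177629}{81} \approx 39230.0$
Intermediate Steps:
$D{\left(G \right)} = - \frac{161}{81}$ ($D{\left(G \right)} = -2 + \frac{1}{\frac{G}{G} + 80} = -2 + \frac{1}{1 + 80} = -2 + \frac{1}{81} = - \frac{161}{81}$)
$39228 - D{\left(14 \right)} = 39228 - - \frac{161}{81} = 39228 + \frac{161}{81} = \frac{3177629}{81}$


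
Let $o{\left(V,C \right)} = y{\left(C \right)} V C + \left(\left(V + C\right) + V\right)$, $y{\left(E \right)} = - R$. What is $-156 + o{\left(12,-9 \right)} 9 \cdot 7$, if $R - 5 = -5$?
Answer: $789$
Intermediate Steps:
$R = 0$ ($R = 5 - 5 = 0$)
$y{\left(E \right)} = 0$ ($y{\left(E \right)} = \left(-1\right) 0 = 0$)
$o{\left(V,C \right)} = C + 2 V$ ($o{\left(V,C \right)} = 0 V C + \left(\left(V + C\right) + V\right) = 0 C + \left(\left(C + V\right) + V\right) = 0 + \left(C + 2 V\right) = C + 2 V$)
$-156 + o{\left(12,-9 \right)} 9 \cdot 7 = -156 + \left(-9 + 2 \cdot 12\right) 9 \cdot 7 = -156 + \left(-9 + 24\right) 63 = -156 + 15 \cdot 63 = -156 + 945 = 789$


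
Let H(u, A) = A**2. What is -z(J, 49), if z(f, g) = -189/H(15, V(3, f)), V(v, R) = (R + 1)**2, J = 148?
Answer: 189/492884401 ≈ 3.8346e-7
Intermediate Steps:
V(v, R) = (1 + R)**2
z(f, g) = -189/(1 + f)**4
-z(J, 49) = -(-189)/(1 + 148)**4 = -(-189)/149**4 = -(-189)/492884401 = -1*(-189/492884401) = 189/492884401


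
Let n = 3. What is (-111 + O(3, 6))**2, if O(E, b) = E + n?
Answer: 11025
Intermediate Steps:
O(E, b) = 3 + E (O(E, b) = E + 3 = 3 + E)
(-111 + O(3, 6))**2 = (-111 + (3 + 3))**2 = (-111 + 6)**2 = (-105)**2 = 11025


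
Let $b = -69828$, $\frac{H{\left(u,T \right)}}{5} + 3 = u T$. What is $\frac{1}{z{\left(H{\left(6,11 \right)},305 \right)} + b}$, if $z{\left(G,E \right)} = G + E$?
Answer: $- \frac{1}{69208} \approx -1.4449 \cdot 10^{-5}$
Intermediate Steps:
$H{\left(u,T \right)} = -15 + 5 T u$ ($H{\left(u,T \right)} = -15 + 5 u T = -15 + 5 T u$)
$z{\left(G,E \right)} = E + G$
$\frac{1}{z{\left(H{\left(6,11 \right)},305 \right)} + b} = \frac{1}{\left(305 - \left(15 - 330\right)\right) - 69828} = \frac{1}{\left(305 + \left(-15 + 330\right)\right) - 69828} = \frac{1}{\left(305 + 315\right) - 69828} = \frac{1}{620 - 69828} = \frac{1}{-69208} = - \frac{1}{69208}$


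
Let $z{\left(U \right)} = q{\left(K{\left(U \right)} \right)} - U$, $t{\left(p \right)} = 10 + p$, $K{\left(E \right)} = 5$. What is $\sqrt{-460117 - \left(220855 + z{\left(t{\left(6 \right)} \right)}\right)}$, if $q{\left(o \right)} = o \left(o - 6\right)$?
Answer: $i \sqrt{680951} \approx 825.2 i$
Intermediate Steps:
$q{\left(o \right)} = o \left(-6 + o\right)$
$z{\left(U \right)} = -5 - U$ ($z{\left(U \right)} = 5 \left(-6 + 5\right) - U = 5 \left(-1\right) - U = -5 - U$)
$\sqrt{-460117 - \left(220855 + z{\left(t{\left(6 \right)} \right)}\right)} = \sqrt{-460117 - \left(220850 - \left(10 + 6\right)\right)} = \sqrt{-460117 - \left(220850 - 16\right)} = \sqrt{-460117 - 220834} = \sqrt{-680951} = i \sqrt{680951}$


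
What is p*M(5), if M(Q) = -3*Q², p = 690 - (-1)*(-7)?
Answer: -51225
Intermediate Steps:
p = 683 (p = 690 - 1*7 = 690 - 7 = 683)
p*M(5) = 683*(-3*5²) = 683*(-3*25) = 683*(-75) = -51225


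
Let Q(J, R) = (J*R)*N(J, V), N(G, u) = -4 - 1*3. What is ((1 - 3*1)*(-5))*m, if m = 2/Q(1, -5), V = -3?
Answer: 4/7 ≈ 0.57143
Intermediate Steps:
N(G, u) = -7 (N(G, u) = -4 - 3 = -7)
Q(J, R) = -7*J*R (Q(J, R) = (J*R)*(-7) = -7*J*R)
m = 2/35 (m = 2/((-7*1*(-5))) = 2/35 ≈ 0.057143)
((1 - 3*1)*(-5))*m = ((1 - 3*1)*(-5))*(2/35) = ((1 - 3)*(-5))*(2/35) = -2*(-5)*(2/35) = 10*(2/35) = 4/7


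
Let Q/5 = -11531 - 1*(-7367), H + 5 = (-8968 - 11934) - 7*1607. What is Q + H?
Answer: -52976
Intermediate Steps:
H = -32156 (H = -5 + ((-8968 - 11934) - 7*1607) = -5 + (-20902 - 11249) = -5 - 32151 = -32156)
Q = -20820 (Q = 5*(-11531 - 1*(-7367)) = 5*(-11531 + 7367) = 5*(-4164) = -20820)
Q + H = -20820 - 32156 = -52976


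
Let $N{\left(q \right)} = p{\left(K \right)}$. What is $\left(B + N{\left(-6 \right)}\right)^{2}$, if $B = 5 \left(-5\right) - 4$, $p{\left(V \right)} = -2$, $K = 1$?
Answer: $961$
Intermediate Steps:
$N{\left(q \right)} = -2$
$B = -29$ ($B = -25 - 4 = -29$)
$\left(B + N{\left(-6 \right)}\right)^{2} = \left(-29 - 2\right)^{2} = \left(-31\right)^{2} = 961$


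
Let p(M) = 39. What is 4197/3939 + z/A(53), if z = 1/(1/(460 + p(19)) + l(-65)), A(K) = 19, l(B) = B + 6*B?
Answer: 6034401377/5664066668 ≈ 1.0654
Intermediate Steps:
l(B) = 7*B
z = -499/227044 (z = 1/(1/(460 + 39) + 7*(-65)) = 1/(1/499 - 455) = 1/(-227044/499) = -499/227044 ≈ -0.0021978)
4197/3939 + z/A(53) = 4197/3939 - 499/227044/19 = 4197*(1/3939) - 499/227044*1/19 = 1399/1313 - 499/4313836 = 6034401377/5664066668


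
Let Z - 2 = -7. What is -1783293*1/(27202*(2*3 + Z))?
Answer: -1783293/27202 ≈ -65.557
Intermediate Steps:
Z = -5 (Z = 2 - 7 = -5)
-1783293*1/(27202*(2*3 + Z)) = -1783293*1/(27202*(2*3 - 5)) = -1783293*1/(27202*(6 - 5)) = -1783293/((1*(-203))*(-134)) = -1783293/((-203*(-134))) = -1783293/27202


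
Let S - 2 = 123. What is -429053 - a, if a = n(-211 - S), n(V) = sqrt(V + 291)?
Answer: -429053 - 3*I*sqrt(5) ≈ -4.2905e+5 - 6.7082*I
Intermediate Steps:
S = 125 (S = 2 + 123 = 125)
n(V) = sqrt(291 + V)
a = 3*I*sqrt(5) (a = sqrt(291 + (-211 - 1*125)) = sqrt(291 + (-211 - 125)) = sqrt(291 - 336) = sqrt(-45) = 3*I*sqrt(5) ≈ 6.7082*I)
-429053 - a = -429053 - 3*I*sqrt(5)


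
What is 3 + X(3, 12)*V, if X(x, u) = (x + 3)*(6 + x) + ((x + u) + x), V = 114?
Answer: 8211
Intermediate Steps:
X(x, u) = u + 2*x + (3 + x)*(6 + x) (X(x, u) = (3 + x)*(6 + x) + ((u + x) + x) = (3 + x)*(6 + x) + (u + 2*x) = u + 2*x + (3 + x)*(6 + x))
3 + X(3, 12)*V = 3 + (18 + 12 + 3**2 + 11*3)*114 = 3 + (18 + 12 + 9 + 33)*114 = 3 + 72*114 = 3 + 8208 = 8211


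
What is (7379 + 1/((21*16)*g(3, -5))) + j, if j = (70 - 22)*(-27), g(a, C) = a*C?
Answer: 30658319/5040 ≈ 6083.0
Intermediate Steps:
g(a, C) = C*a
j = -1296 (j = 48*(-27) = -1296)
(7379 + 1/((21*16)*g(3, -5))) + j = (7379 + 1/((21*16)*(-5*3))) - 1296 = (7379 + 1/(336*(-15))) - 1296 = (7379 + 1/(-5040)) - 1296 = (7379 - 1/5040) - 1296 = 37190159/5040 - 1296 = 30658319/5040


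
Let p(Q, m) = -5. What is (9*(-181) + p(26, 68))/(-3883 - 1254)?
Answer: 1634/5137 ≈ 0.31808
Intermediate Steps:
(9*(-181) + p(26, 68))/(-3883 - 1254) = (9*(-181) - 5)/(-3883 - 1254) = (-1629 - 5)/(-5137) = -1634*(-1/5137) = 1634/5137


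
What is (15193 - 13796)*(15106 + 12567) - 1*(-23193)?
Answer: 38682374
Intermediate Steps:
(15193 - 13796)*(15106 + 12567) - 1*(-23193) = 1397*27673 + 23193 = 38659181 + 23193 = 38682374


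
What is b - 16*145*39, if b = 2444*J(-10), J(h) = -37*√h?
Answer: -90480 - 90428*I*√10 ≈ -90480.0 - 2.8596e+5*I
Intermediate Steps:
b = -90428*I*√10 (b = 2444*(-37*I*√10) = -90428*I*√10 ≈ -2.8596e+5*I)
b - 16*145*39 = -90428*I*√10 - 16*145*39 = -90428*I*√10 - 2320*39 = -90428*I*√10 - 90480 = -90480 - 90428*I*√10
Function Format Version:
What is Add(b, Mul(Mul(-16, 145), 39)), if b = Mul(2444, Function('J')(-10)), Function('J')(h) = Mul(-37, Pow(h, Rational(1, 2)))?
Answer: Add(-90480, Mul(-90428, I, Pow(10, Rational(1, 2)))) ≈ Add(-90480., Mul(-2.8596e+5, I))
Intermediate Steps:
b = Mul(-90428, I, Pow(10, Rational(1, 2))) (b = Mul(2444, Mul(-37, Pow(-10, Rational(1, 2)))) = Mul(2444, Mul(-37, Mul(I, Pow(10, Rational(1, 2))))) = Mul(2444, Mul(-37, I, Pow(10, Rational(1, 2)))) = Mul(-90428, I, Pow(10, Rational(1, 2))) ≈ Mul(-2.8596e+5, I))
Add(b, Mul(Mul(-16, 145), 39)) = Add(Mul(-90428, I, Pow(10, Rational(1, 2))), Mul(Mul(-16, 145), 39)) = Add(Mul(-90428, I, Pow(10, Rational(1, 2))), Mul(-2320, 39)) = Add(Mul(-90428, I, Pow(10, Rational(1, 2))), -90480) = Add(-90480, Mul(-90428, I, Pow(10, Rational(1, 2))))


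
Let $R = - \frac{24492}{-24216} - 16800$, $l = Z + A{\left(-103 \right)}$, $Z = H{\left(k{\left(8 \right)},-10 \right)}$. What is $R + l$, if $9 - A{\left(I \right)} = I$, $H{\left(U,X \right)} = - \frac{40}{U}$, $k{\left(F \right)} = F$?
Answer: $- \frac{33684433}{2018} \approx -16692.0$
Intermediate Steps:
$Z = -5$ ($Z = - \frac{40}{8} = \left(-40\right) \frac{1}{8} = -5$)
$A{\left(I \right)} = 9 - I$
$l = 107$ ($l = -5 + \left(9 - -103\right) = -5 + \left(9 + 103\right) = -5 + 112 = 107$)
$R = - \frac{33900359}{2018}$ ($R = \left(-24492\right) \left(- \frac{1}{24216}\right) - 16800 = \frac{2041}{2018} - 16800 = - \frac{33900359}{2018} \approx -16799.0$)
$R + l = - \frac{33900359}{2018} + 107 = - \frac{33684433}{2018}$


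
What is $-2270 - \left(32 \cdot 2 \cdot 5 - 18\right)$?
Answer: $-2572$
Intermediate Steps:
$-2270 - \left(32 \cdot 2 \cdot 5 - 18\right) = -2270 - \left(32 \cdot 10 - 18\right) = -2270 - \left(320 - 18\right) = -2270 - 302 = -2572$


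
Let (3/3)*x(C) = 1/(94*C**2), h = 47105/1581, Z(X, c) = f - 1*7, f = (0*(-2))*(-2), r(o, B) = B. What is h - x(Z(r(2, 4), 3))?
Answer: 216964049/7282086 ≈ 29.794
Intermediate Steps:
f = 0 (f = 0*(-2) = 0)
Z(X, c) = -7 (Z(X, c) = 0 - 1*7 = 0 - 7 = -7)
h = 47105/1581 (h = 47105*(1/1581) = 47105/1581 ≈ 29.794)
x(C) = 1/(94*C**2)
h - x(Z(r(2, 4), 3)) = 47105/1581 - 1/(94*(-7)**2) = 47105/1581 - 1/(94*49) = 47105/1581 - 1*1/4606 = 47105/1581 - 1/4606 = 216964049/7282086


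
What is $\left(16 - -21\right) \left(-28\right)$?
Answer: $-1036$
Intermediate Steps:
$\left(16 - -21\right) \left(-28\right) = \left(16 + 21\right) \left(-28\right) = 37 \left(-28\right) = -1036$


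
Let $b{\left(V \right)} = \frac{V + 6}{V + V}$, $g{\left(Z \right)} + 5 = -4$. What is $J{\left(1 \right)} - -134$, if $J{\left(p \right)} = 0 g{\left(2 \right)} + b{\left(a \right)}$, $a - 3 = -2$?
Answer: $\frac{275}{2} \approx 137.5$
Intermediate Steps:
$a = 1$ ($a = 3 - 2 = 1$)
$g{\left(Z \right)} = -9$ ($g{\left(Z \right)} = -5 - 4 = -9$)
$b{\left(V \right)} = \frac{6 + V}{2 V}$
$J{\left(p \right)} = \frac{7}{2}$ ($J{\left(p \right)} = 0 \left(-9\right) + \frac{6 + 1}{2 \cdot 1} = 0 + \frac{1}{2} \cdot 1 \cdot 7 = 0 + \frac{7}{2} = \frac{7}{2}$)
$J{\left(1 \right)} - -134 = \frac{7}{2} - -134 = \frac{7}{2} + 134 = \frac{275}{2}$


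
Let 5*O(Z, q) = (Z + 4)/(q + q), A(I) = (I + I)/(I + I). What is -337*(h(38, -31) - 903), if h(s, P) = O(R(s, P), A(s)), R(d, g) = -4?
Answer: 304311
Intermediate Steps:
A(I) = 1 (A(I) = (2*I)/((2*I)) = (2*I)*(1/(2*I)) = 1)
O(Z, q) = (4 + Z)/(10*q) (O(Z, q) = ((Z + 4)/(q + q))/5 = ((4 + Z)/((2*q)))/5 = ((4 + Z)*(1/(2*q)))/5 = ((4 + Z)/(2*q))/5 = (4 + Z)/(10*q))
h(s, P) = 0 (h(s, P) = (⅒)*(4 - 4)/1 = (⅒)*1*0 = 0)
-337*(h(38, -31) - 903) = -337*(0 - 903) = -337*(-903) = 304311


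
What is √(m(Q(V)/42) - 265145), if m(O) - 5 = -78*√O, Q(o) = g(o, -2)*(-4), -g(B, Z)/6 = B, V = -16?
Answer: 2*√(-3247965 - 1092*I*√7)/7 ≈ 0.22902 - 514.92*I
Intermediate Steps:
g(B, Z) = -6*B
Q(o) = 24*o (Q(o) = -6*o*(-4) = 24*o)
m(O) = 5 - 78*√O
√(m(Q(V)/42) - 265145) = √((5 - 78*√42*(8*I*√6)/42) - 265145) = √((5 - 78*8*I*√7/7) - 265145) = √((5 - 624*I*√7/7) - 265145) = √(-265140 - 624*I*√7/7)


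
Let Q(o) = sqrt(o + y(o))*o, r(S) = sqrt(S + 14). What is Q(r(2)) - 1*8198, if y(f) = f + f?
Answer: -8198 + 8*sqrt(3) ≈ -8184.1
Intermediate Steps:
y(f) = 2*f
r(S) = sqrt(14 + S)
Q(o) = sqrt(3)*o**(3/2) (Q(o) = sqrt(o + 2*o)*o = sqrt(3*o)*o = (sqrt(3)*sqrt(o))*o = sqrt(3)*o**(3/2))
Q(r(2)) - 1*8198 = sqrt(3)*(sqrt(14 + 2))**(3/2) - 1*8198 = sqrt(3)*(sqrt(16))**(3/2) - 8198 = sqrt(3)*4**(3/2) - 8198 = sqrt(3)*8 - 8198 = 8*sqrt(3) - 8198 = -8198 + 8*sqrt(3)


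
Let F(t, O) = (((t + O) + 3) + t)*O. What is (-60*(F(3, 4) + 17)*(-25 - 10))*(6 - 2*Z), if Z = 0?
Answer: 869400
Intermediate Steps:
F(t, O) = O*(3 + O + 2*t) (F(t, O) = (((O + t) + 3) + t)*O = ((3 + O + t) + t)*O = (3 + O + 2*t)*O = O*(3 + O + 2*t))
(-60*(F(3, 4) + 17)*(-25 - 10))*(6 - 2*Z) = (-60*(4*(3 + 4 + 2*3) + 17)*(-25 - 10))*(6 - 2*0) = (-60*(4*(3 + 4 + 6) + 17)*(-35))*(6 + 0) = -60*(4*13 + 17)*(-35)*6 = -60*(52 + 17)*(-35)*6 = -4140*(-35)*6 = -60*(-2415)*6 = 144900*6 = 869400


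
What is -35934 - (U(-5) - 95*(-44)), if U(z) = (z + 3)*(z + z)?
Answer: -40134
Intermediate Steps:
U(z) = 2*z*(3 + z) (U(z) = (3 + z)*(2*z) = 2*z*(3 + z))
-35934 - (U(-5) - 95*(-44)) = -35934 - (2*(-5)*(3 - 5) - 95*(-44)) = -35934 - (2*(-5)*(-2) + 4180) = -35934 - (20 + 4180) = -35934 - 1*4200 = -35934 - 4200 = -40134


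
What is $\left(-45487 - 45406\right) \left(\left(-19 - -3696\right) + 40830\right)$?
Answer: $-4045374751$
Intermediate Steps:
$\left(-45487 - 45406\right) \left(\left(-19 - -3696\right) + 40830\right) = - 90893 \left(\left(-19 + 3696\right) + 40830\right) = - 90893 \left(3677 + 40830\right) = \left(-90893\right) 44507 = -4045374751$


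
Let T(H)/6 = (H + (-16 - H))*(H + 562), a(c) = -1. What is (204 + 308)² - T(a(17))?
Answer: 316000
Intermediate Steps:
T(H) = -53952 - 96*H (T(H) = 6*((H + (-16 - H))*(H + 562)) = 6*(-16*(562 + H)) = 6*(-8992 - 16*H) = -53952 - 96*H)
(204 + 308)² - T(a(17)) = (204 + 308)² - (-53952 - 96*(-1)) = 512² - (-53952 + 96) = 262144 - 1*(-53856) = 262144 + 53856 = 316000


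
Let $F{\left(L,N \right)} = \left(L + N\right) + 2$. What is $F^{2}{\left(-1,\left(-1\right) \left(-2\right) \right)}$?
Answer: $9$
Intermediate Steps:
$F{\left(L,N \right)} = 2 + L + N$
$F^{2}{\left(-1,\left(-1\right) \left(-2\right) \right)} = \left(2 - 1 - -2\right)^{2} = \left(2 - 1 + 2\right)^{2} = 3^{2} = 9$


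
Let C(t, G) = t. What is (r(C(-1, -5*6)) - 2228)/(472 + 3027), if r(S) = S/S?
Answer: -2227/3499 ≈ -0.63647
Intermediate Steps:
r(S) = 1
(r(C(-1, -5*6)) - 2228)/(472 + 3027) = (1 - 2228)/(472 + 3027) = -2227/3499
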